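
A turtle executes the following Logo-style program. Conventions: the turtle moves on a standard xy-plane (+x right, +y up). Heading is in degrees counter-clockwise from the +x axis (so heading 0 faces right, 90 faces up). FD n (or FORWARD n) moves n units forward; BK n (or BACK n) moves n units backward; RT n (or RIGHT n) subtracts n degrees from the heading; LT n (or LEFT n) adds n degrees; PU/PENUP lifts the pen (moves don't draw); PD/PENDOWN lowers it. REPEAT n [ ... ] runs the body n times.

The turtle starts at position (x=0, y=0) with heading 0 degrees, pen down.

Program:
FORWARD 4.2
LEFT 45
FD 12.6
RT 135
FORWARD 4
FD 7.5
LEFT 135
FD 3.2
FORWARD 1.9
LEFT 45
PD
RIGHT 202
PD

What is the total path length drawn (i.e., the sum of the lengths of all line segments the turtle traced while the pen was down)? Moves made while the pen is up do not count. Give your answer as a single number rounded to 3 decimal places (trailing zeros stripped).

Executing turtle program step by step:
Start: pos=(0,0), heading=0, pen down
FD 4.2: (0,0) -> (4.2,0) [heading=0, draw]
LT 45: heading 0 -> 45
FD 12.6: (4.2,0) -> (13.11,8.91) [heading=45, draw]
RT 135: heading 45 -> 270
FD 4: (13.11,8.91) -> (13.11,4.91) [heading=270, draw]
FD 7.5: (13.11,4.91) -> (13.11,-2.59) [heading=270, draw]
LT 135: heading 270 -> 45
FD 3.2: (13.11,-2.59) -> (15.372,-0.328) [heading=45, draw]
FD 1.9: (15.372,-0.328) -> (16.716,1.016) [heading=45, draw]
LT 45: heading 45 -> 90
PD: pen down
RT 202: heading 90 -> 248
PD: pen down
Final: pos=(16.716,1.016), heading=248, 6 segment(s) drawn

Segment lengths:
  seg 1: (0,0) -> (4.2,0), length = 4.2
  seg 2: (4.2,0) -> (13.11,8.91), length = 12.6
  seg 3: (13.11,8.91) -> (13.11,4.91), length = 4
  seg 4: (13.11,4.91) -> (13.11,-2.59), length = 7.5
  seg 5: (13.11,-2.59) -> (15.372,-0.328), length = 3.2
  seg 6: (15.372,-0.328) -> (16.716,1.016), length = 1.9
Total = 33.4

Answer: 33.4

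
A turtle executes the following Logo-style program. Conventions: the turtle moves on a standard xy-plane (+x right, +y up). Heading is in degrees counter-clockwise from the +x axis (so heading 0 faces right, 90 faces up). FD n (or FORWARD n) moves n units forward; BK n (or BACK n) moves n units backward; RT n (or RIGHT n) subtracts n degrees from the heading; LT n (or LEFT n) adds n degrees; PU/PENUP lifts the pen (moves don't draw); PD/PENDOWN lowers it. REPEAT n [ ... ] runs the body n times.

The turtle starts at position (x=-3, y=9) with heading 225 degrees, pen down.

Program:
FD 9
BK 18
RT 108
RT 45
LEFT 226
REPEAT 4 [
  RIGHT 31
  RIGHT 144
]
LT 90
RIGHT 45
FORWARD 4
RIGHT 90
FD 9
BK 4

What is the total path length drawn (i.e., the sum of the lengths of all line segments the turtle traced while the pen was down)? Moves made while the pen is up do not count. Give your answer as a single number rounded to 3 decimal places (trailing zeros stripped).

Executing turtle program step by step:
Start: pos=(-3,9), heading=225, pen down
FD 9: (-3,9) -> (-9.364,2.636) [heading=225, draw]
BK 18: (-9.364,2.636) -> (3.364,15.364) [heading=225, draw]
RT 108: heading 225 -> 117
RT 45: heading 117 -> 72
LT 226: heading 72 -> 298
REPEAT 4 [
  -- iteration 1/4 --
  RT 31: heading 298 -> 267
  RT 144: heading 267 -> 123
  -- iteration 2/4 --
  RT 31: heading 123 -> 92
  RT 144: heading 92 -> 308
  -- iteration 3/4 --
  RT 31: heading 308 -> 277
  RT 144: heading 277 -> 133
  -- iteration 4/4 --
  RT 31: heading 133 -> 102
  RT 144: heading 102 -> 318
]
LT 90: heading 318 -> 48
RT 45: heading 48 -> 3
FD 4: (3.364,15.364) -> (7.358,15.573) [heading=3, draw]
RT 90: heading 3 -> 273
FD 9: (7.358,15.573) -> (7.83,6.586) [heading=273, draw]
BK 4: (7.83,6.586) -> (7.62,10.58) [heading=273, draw]
Final: pos=(7.62,10.58), heading=273, 5 segment(s) drawn

Segment lengths:
  seg 1: (-3,9) -> (-9.364,2.636), length = 9
  seg 2: (-9.364,2.636) -> (3.364,15.364), length = 18
  seg 3: (3.364,15.364) -> (7.358,15.573), length = 4
  seg 4: (7.358,15.573) -> (7.83,6.586), length = 9
  seg 5: (7.83,6.586) -> (7.62,10.58), length = 4
Total = 44

Answer: 44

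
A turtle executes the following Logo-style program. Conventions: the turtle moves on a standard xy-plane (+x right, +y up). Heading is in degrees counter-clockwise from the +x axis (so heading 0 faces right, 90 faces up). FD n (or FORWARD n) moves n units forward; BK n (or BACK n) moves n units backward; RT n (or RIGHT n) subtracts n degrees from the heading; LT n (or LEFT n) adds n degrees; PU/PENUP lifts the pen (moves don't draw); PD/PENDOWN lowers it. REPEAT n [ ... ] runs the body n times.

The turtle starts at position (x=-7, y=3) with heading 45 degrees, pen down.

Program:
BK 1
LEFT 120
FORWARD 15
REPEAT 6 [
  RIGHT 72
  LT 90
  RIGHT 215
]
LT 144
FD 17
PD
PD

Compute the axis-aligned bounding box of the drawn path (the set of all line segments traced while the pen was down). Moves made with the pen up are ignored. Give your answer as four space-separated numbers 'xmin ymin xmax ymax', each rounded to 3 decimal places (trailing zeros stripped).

Executing turtle program step by step:
Start: pos=(-7,3), heading=45, pen down
BK 1: (-7,3) -> (-7.707,2.293) [heading=45, draw]
LT 120: heading 45 -> 165
FD 15: (-7.707,2.293) -> (-22.196,6.175) [heading=165, draw]
REPEAT 6 [
  -- iteration 1/6 --
  RT 72: heading 165 -> 93
  LT 90: heading 93 -> 183
  RT 215: heading 183 -> 328
  -- iteration 2/6 --
  RT 72: heading 328 -> 256
  LT 90: heading 256 -> 346
  RT 215: heading 346 -> 131
  -- iteration 3/6 --
  RT 72: heading 131 -> 59
  LT 90: heading 59 -> 149
  RT 215: heading 149 -> 294
  -- iteration 4/6 --
  RT 72: heading 294 -> 222
  LT 90: heading 222 -> 312
  RT 215: heading 312 -> 97
  -- iteration 5/6 --
  RT 72: heading 97 -> 25
  LT 90: heading 25 -> 115
  RT 215: heading 115 -> 260
  -- iteration 6/6 --
  RT 72: heading 260 -> 188
  LT 90: heading 188 -> 278
  RT 215: heading 278 -> 63
]
LT 144: heading 63 -> 207
FD 17: (-22.196,6.175) -> (-37.343,-1.543) [heading=207, draw]
PD: pen down
PD: pen down
Final: pos=(-37.343,-1.543), heading=207, 3 segment(s) drawn

Segment endpoints: x in {-37.343, -22.196, -7.707, -7}, y in {-1.543, 2.293, 3, 6.175}
xmin=-37.343, ymin=-1.543, xmax=-7, ymax=6.175

Answer: -37.343 -1.543 -7 6.175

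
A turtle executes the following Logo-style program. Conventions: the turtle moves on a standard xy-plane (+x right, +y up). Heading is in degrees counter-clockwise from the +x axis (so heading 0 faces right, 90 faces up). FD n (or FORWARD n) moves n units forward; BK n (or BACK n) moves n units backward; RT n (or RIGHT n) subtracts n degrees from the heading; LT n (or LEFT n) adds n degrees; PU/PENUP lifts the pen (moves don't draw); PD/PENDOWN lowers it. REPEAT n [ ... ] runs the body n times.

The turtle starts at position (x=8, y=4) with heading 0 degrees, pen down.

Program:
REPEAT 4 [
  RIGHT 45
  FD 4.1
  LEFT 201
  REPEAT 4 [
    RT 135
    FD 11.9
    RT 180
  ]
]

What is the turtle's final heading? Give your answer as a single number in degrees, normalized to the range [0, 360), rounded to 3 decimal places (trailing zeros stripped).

Executing turtle program step by step:
Start: pos=(8,4), heading=0, pen down
REPEAT 4 [
  -- iteration 1/4 --
  RT 45: heading 0 -> 315
  FD 4.1: (8,4) -> (10.899,1.101) [heading=315, draw]
  LT 201: heading 315 -> 156
  REPEAT 4 [
    -- iteration 1/4 --
    RT 135: heading 156 -> 21
    FD 11.9: (10.899,1.101) -> (22.009,5.365) [heading=21, draw]
    RT 180: heading 21 -> 201
    -- iteration 2/4 --
    RT 135: heading 201 -> 66
    FD 11.9: (22.009,5.365) -> (26.849,16.237) [heading=66, draw]
    RT 180: heading 66 -> 246
    -- iteration 3/4 --
    RT 135: heading 246 -> 111
    FD 11.9: (26.849,16.237) -> (22.584,27.346) [heading=111, draw]
    RT 180: heading 111 -> 291
    -- iteration 4/4 --
    RT 135: heading 291 -> 156
    FD 11.9: (22.584,27.346) -> (11.713,32.186) [heading=156, draw]
    RT 180: heading 156 -> 336
  ]
  -- iteration 2/4 --
  RT 45: heading 336 -> 291
  FD 4.1: (11.713,32.186) -> (13.182,28.359) [heading=291, draw]
  LT 201: heading 291 -> 132
  REPEAT 4 [
    -- iteration 1/4 --
    RT 135: heading 132 -> 357
    FD 11.9: (13.182,28.359) -> (25.066,27.736) [heading=357, draw]
    RT 180: heading 357 -> 177
    -- iteration 2/4 --
    RT 135: heading 177 -> 42
    FD 11.9: (25.066,27.736) -> (33.91,35.699) [heading=42, draw]
    RT 180: heading 42 -> 222
    -- iteration 3/4 --
    RT 135: heading 222 -> 87
    FD 11.9: (33.91,35.699) -> (34.532,47.582) [heading=87, draw]
    RT 180: heading 87 -> 267
    -- iteration 4/4 --
    RT 135: heading 267 -> 132
    FD 11.9: (34.532,47.582) -> (26.57,56.426) [heading=132, draw]
    RT 180: heading 132 -> 312
  ]
  -- iteration 3/4 --
  RT 45: heading 312 -> 267
  FD 4.1: (26.57,56.426) -> (26.355,52.331) [heading=267, draw]
  LT 201: heading 267 -> 108
  REPEAT 4 [
    -- iteration 1/4 --
    RT 135: heading 108 -> 333
    FD 11.9: (26.355,52.331) -> (36.958,46.929) [heading=333, draw]
    RT 180: heading 333 -> 153
    -- iteration 2/4 --
    RT 135: heading 153 -> 18
    FD 11.9: (36.958,46.929) -> (48.276,50.606) [heading=18, draw]
    RT 180: heading 18 -> 198
    -- iteration 3/4 --
    RT 135: heading 198 -> 63
    FD 11.9: (48.276,50.606) -> (53.678,61.209) [heading=63, draw]
    RT 180: heading 63 -> 243
    -- iteration 4/4 --
    RT 135: heading 243 -> 108
    FD 11.9: (53.678,61.209) -> (50.001,72.527) [heading=108, draw]
    RT 180: heading 108 -> 288
  ]
  -- iteration 4/4 --
  RT 45: heading 288 -> 243
  FD 4.1: (50.001,72.527) -> (48.14,68.874) [heading=243, draw]
  LT 201: heading 243 -> 84
  REPEAT 4 [
    -- iteration 1/4 --
    RT 135: heading 84 -> 309
    FD 11.9: (48.14,68.874) -> (55.628,59.626) [heading=309, draw]
    RT 180: heading 309 -> 129
    -- iteration 2/4 --
    RT 135: heading 129 -> 354
    FD 11.9: (55.628,59.626) -> (67.463,58.382) [heading=354, draw]
    RT 180: heading 354 -> 174
    -- iteration 3/4 --
    RT 135: heading 174 -> 39
    FD 11.9: (67.463,58.382) -> (76.711,65.871) [heading=39, draw]
    RT 180: heading 39 -> 219
    -- iteration 4/4 --
    RT 135: heading 219 -> 84
    FD 11.9: (76.711,65.871) -> (77.955,77.705) [heading=84, draw]
    RT 180: heading 84 -> 264
  ]
]
Final: pos=(77.955,77.705), heading=264, 20 segment(s) drawn

Answer: 264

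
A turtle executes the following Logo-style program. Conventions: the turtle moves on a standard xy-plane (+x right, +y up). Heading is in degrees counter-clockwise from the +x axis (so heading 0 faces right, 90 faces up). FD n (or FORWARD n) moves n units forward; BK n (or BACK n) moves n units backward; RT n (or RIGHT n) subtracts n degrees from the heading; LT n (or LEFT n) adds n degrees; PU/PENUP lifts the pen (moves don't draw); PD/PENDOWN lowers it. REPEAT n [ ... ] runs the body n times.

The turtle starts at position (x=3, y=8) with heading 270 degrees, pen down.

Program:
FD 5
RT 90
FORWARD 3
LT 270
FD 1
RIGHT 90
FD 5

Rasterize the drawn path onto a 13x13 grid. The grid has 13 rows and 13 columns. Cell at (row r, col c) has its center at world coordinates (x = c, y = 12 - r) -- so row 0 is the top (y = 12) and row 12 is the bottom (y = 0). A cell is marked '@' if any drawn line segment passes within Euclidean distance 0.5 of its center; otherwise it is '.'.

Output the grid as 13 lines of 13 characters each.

Segment 0: (3,8) -> (3,3)
Segment 1: (3,3) -> (-0,3)
Segment 2: (-0,3) -> (-0,4)
Segment 3: (-0,4) -> (5,4)

Answer: .............
.............
.............
.............
...@.........
...@.........
...@.........
...@.........
@@@@@@.......
@@@@.........
.............
.............
.............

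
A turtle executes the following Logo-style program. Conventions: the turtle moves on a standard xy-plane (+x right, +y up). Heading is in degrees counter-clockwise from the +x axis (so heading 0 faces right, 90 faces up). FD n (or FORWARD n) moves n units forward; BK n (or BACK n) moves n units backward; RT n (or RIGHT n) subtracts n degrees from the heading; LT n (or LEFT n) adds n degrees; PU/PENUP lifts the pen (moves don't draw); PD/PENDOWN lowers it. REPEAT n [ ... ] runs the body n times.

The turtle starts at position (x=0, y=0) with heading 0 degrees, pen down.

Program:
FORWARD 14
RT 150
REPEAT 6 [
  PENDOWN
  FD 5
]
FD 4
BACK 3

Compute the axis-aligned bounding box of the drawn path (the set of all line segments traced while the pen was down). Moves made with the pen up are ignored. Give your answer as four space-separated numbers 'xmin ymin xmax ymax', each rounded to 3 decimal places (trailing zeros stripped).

Answer: -15.445 -17 14 0

Derivation:
Executing turtle program step by step:
Start: pos=(0,0), heading=0, pen down
FD 14: (0,0) -> (14,0) [heading=0, draw]
RT 150: heading 0 -> 210
REPEAT 6 [
  -- iteration 1/6 --
  PD: pen down
  FD 5: (14,0) -> (9.67,-2.5) [heading=210, draw]
  -- iteration 2/6 --
  PD: pen down
  FD 5: (9.67,-2.5) -> (5.34,-5) [heading=210, draw]
  -- iteration 3/6 --
  PD: pen down
  FD 5: (5.34,-5) -> (1.01,-7.5) [heading=210, draw]
  -- iteration 4/6 --
  PD: pen down
  FD 5: (1.01,-7.5) -> (-3.321,-10) [heading=210, draw]
  -- iteration 5/6 --
  PD: pen down
  FD 5: (-3.321,-10) -> (-7.651,-12.5) [heading=210, draw]
  -- iteration 6/6 --
  PD: pen down
  FD 5: (-7.651,-12.5) -> (-11.981,-15) [heading=210, draw]
]
FD 4: (-11.981,-15) -> (-15.445,-17) [heading=210, draw]
BK 3: (-15.445,-17) -> (-12.847,-15.5) [heading=210, draw]
Final: pos=(-12.847,-15.5), heading=210, 9 segment(s) drawn

Segment endpoints: x in {-15.445, -12.847, -11.981, -7.651, -3.321, 0, 1.01, 5.34, 9.67, 14}, y in {-17, -15.5, -15, -12.5, -10, -7.5, -5, -2.5, 0}
xmin=-15.445, ymin=-17, xmax=14, ymax=0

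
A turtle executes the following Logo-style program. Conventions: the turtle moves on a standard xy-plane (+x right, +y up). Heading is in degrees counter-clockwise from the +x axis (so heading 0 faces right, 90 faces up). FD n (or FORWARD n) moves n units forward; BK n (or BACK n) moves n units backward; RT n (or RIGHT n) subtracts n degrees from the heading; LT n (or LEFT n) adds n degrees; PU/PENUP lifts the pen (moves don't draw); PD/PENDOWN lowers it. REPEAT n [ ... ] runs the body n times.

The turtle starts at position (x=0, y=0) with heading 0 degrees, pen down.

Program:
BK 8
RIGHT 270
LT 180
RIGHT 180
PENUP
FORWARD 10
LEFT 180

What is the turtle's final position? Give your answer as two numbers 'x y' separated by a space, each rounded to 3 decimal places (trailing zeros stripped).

Answer: -8 10

Derivation:
Executing turtle program step by step:
Start: pos=(0,0), heading=0, pen down
BK 8: (0,0) -> (-8,0) [heading=0, draw]
RT 270: heading 0 -> 90
LT 180: heading 90 -> 270
RT 180: heading 270 -> 90
PU: pen up
FD 10: (-8,0) -> (-8,10) [heading=90, move]
LT 180: heading 90 -> 270
Final: pos=(-8,10), heading=270, 1 segment(s) drawn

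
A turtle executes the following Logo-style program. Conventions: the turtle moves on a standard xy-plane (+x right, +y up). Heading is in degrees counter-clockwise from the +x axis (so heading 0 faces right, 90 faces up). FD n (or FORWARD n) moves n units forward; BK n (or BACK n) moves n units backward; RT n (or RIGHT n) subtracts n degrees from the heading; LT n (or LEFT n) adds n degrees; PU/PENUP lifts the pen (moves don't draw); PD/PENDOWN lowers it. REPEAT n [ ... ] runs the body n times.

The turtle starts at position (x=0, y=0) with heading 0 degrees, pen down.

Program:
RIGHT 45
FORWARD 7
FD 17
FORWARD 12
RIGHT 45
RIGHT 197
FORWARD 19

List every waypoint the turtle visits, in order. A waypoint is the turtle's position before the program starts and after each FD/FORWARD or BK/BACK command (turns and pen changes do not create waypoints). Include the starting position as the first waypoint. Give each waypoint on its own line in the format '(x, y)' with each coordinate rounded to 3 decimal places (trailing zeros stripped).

Answer: (0, 0)
(4.95, -4.95)
(16.971, -16.971)
(25.456, -25.456)
(31.011, -7.286)

Derivation:
Executing turtle program step by step:
Start: pos=(0,0), heading=0, pen down
RT 45: heading 0 -> 315
FD 7: (0,0) -> (4.95,-4.95) [heading=315, draw]
FD 17: (4.95,-4.95) -> (16.971,-16.971) [heading=315, draw]
FD 12: (16.971,-16.971) -> (25.456,-25.456) [heading=315, draw]
RT 45: heading 315 -> 270
RT 197: heading 270 -> 73
FD 19: (25.456,-25.456) -> (31.011,-7.286) [heading=73, draw]
Final: pos=(31.011,-7.286), heading=73, 4 segment(s) drawn
Waypoints (5 total):
(0, 0)
(4.95, -4.95)
(16.971, -16.971)
(25.456, -25.456)
(31.011, -7.286)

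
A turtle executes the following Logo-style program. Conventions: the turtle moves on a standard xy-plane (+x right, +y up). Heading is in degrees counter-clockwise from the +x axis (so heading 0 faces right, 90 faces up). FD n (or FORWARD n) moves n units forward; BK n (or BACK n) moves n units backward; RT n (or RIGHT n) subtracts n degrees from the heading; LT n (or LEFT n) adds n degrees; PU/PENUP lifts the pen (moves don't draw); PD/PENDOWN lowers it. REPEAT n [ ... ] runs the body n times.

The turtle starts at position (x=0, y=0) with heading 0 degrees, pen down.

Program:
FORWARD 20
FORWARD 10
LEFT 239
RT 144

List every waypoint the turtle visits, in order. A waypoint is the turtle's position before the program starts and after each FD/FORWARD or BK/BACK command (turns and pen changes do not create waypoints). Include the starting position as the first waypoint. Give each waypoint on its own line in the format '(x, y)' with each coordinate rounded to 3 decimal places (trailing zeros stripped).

Executing turtle program step by step:
Start: pos=(0,0), heading=0, pen down
FD 20: (0,0) -> (20,0) [heading=0, draw]
FD 10: (20,0) -> (30,0) [heading=0, draw]
LT 239: heading 0 -> 239
RT 144: heading 239 -> 95
Final: pos=(30,0), heading=95, 2 segment(s) drawn
Waypoints (3 total):
(0, 0)
(20, 0)
(30, 0)

Answer: (0, 0)
(20, 0)
(30, 0)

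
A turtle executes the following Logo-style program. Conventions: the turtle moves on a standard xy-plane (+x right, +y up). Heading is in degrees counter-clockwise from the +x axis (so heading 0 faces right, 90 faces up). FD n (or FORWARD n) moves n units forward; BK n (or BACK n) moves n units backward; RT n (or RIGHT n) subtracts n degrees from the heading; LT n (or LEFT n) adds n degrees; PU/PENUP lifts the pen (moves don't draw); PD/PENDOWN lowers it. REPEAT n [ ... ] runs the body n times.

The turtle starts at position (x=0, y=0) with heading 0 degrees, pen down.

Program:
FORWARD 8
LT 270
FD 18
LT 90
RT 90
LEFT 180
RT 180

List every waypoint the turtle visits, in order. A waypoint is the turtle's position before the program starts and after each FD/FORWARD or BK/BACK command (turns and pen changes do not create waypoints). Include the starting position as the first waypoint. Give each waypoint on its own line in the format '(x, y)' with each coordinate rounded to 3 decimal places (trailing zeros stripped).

Answer: (0, 0)
(8, 0)
(8, -18)

Derivation:
Executing turtle program step by step:
Start: pos=(0,0), heading=0, pen down
FD 8: (0,0) -> (8,0) [heading=0, draw]
LT 270: heading 0 -> 270
FD 18: (8,0) -> (8,-18) [heading=270, draw]
LT 90: heading 270 -> 0
RT 90: heading 0 -> 270
LT 180: heading 270 -> 90
RT 180: heading 90 -> 270
Final: pos=(8,-18), heading=270, 2 segment(s) drawn
Waypoints (3 total):
(0, 0)
(8, 0)
(8, -18)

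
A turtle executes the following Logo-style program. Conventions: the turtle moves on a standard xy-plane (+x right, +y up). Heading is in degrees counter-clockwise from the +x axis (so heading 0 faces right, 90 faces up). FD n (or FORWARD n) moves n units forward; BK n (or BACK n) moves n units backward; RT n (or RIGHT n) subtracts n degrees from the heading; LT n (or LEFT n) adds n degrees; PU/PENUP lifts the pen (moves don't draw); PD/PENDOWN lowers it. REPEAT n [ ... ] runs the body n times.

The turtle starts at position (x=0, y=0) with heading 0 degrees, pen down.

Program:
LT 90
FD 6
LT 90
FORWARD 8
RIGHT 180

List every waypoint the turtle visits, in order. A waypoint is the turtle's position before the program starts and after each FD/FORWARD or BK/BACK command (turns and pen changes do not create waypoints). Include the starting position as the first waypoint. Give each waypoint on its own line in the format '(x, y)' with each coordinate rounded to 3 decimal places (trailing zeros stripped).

Answer: (0, 0)
(0, 6)
(-8, 6)

Derivation:
Executing turtle program step by step:
Start: pos=(0,0), heading=0, pen down
LT 90: heading 0 -> 90
FD 6: (0,0) -> (0,6) [heading=90, draw]
LT 90: heading 90 -> 180
FD 8: (0,6) -> (-8,6) [heading=180, draw]
RT 180: heading 180 -> 0
Final: pos=(-8,6), heading=0, 2 segment(s) drawn
Waypoints (3 total):
(0, 0)
(0, 6)
(-8, 6)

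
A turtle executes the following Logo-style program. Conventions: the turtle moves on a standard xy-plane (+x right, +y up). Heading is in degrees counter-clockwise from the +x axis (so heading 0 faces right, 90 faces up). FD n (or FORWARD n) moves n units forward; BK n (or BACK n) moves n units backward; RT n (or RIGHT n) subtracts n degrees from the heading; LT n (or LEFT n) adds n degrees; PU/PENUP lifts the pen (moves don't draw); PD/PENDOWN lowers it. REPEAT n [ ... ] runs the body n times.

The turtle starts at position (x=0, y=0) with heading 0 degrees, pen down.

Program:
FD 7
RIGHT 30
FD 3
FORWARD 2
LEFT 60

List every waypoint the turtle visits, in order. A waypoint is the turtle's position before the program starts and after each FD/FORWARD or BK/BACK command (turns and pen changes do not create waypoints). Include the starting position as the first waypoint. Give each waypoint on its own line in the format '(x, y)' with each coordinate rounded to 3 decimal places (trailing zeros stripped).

Answer: (0, 0)
(7, 0)
(9.598, -1.5)
(11.33, -2.5)

Derivation:
Executing turtle program step by step:
Start: pos=(0,0), heading=0, pen down
FD 7: (0,0) -> (7,0) [heading=0, draw]
RT 30: heading 0 -> 330
FD 3: (7,0) -> (9.598,-1.5) [heading=330, draw]
FD 2: (9.598,-1.5) -> (11.33,-2.5) [heading=330, draw]
LT 60: heading 330 -> 30
Final: pos=(11.33,-2.5), heading=30, 3 segment(s) drawn
Waypoints (4 total):
(0, 0)
(7, 0)
(9.598, -1.5)
(11.33, -2.5)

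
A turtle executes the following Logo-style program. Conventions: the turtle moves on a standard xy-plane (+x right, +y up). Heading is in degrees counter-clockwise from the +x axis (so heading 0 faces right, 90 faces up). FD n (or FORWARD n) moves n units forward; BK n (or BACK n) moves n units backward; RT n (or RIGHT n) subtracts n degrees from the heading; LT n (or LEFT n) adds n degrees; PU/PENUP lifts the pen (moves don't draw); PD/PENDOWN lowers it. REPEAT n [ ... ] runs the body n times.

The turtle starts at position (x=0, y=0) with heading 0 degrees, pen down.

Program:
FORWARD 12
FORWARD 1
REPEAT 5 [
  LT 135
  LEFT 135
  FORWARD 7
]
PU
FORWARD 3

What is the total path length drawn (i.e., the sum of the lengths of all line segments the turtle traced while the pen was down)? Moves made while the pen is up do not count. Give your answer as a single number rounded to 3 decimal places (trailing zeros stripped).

Executing turtle program step by step:
Start: pos=(0,0), heading=0, pen down
FD 12: (0,0) -> (12,0) [heading=0, draw]
FD 1: (12,0) -> (13,0) [heading=0, draw]
REPEAT 5 [
  -- iteration 1/5 --
  LT 135: heading 0 -> 135
  LT 135: heading 135 -> 270
  FD 7: (13,0) -> (13,-7) [heading=270, draw]
  -- iteration 2/5 --
  LT 135: heading 270 -> 45
  LT 135: heading 45 -> 180
  FD 7: (13,-7) -> (6,-7) [heading=180, draw]
  -- iteration 3/5 --
  LT 135: heading 180 -> 315
  LT 135: heading 315 -> 90
  FD 7: (6,-7) -> (6,0) [heading=90, draw]
  -- iteration 4/5 --
  LT 135: heading 90 -> 225
  LT 135: heading 225 -> 0
  FD 7: (6,0) -> (13,0) [heading=0, draw]
  -- iteration 5/5 --
  LT 135: heading 0 -> 135
  LT 135: heading 135 -> 270
  FD 7: (13,0) -> (13,-7) [heading=270, draw]
]
PU: pen up
FD 3: (13,-7) -> (13,-10) [heading=270, move]
Final: pos=(13,-10), heading=270, 7 segment(s) drawn

Segment lengths:
  seg 1: (0,0) -> (12,0), length = 12
  seg 2: (12,0) -> (13,0), length = 1
  seg 3: (13,0) -> (13,-7), length = 7
  seg 4: (13,-7) -> (6,-7), length = 7
  seg 5: (6,-7) -> (6,0), length = 7
  seg 6: (6,0) -> (13,0), length = 7
  seg 7: (13,0) -> (13,-7), length = 7
Total = 48

Answer: 48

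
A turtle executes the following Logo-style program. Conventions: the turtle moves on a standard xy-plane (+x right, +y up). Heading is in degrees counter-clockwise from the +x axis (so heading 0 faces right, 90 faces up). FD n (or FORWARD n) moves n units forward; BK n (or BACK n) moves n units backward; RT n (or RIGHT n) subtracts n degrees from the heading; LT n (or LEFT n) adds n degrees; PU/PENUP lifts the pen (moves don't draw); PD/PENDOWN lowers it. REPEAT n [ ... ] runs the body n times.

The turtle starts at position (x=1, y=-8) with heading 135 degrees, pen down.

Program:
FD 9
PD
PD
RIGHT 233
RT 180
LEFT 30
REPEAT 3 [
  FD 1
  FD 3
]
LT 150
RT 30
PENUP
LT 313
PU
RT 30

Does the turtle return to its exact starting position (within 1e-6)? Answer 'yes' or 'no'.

Answer: no

Derivation:
Executing turtle program step by step:
Start: pos=(1,-8), heading=135, pen down
FD 9: (1,-8) -> (-5.364,-1.636) [heading=135, draw]
PD: pen down
PD: pen down
RT 233: heading 135 -> 262
RT 180: heading 262 -> 82
LT 30: heading 82 -> 112
REPEAT 3 [
  -- iteration 1/3 --
  FD 1: (-5.364,-1.636) -> (-5.739,-0.709) [heading=112, draw]
  FD 3: (-5.739,-0.709) -> (-6.862,2.073) [heading=112, draw]
  -- iteration 2/3 --
  FD 1: (-6.862,2.073) -> (-7.237,3) [heading=112, draw]
  FD 3: (-7.237,3) -> (-8.361,5.781) [heading=112, draw]
  -- iteration 3/3 --
  FD 1: (-8.361,5.781) -> (-8.735,6.709) [heading=112, draw]
  FD 3: (-8.735,6.709) -> (-9.859,9.49) [heading=112, draw]
]
LT 150: heading 112 -> 262
RT 30: heading 262 -> 232
PU: pen up
LT 313: heading 232 -> 185
PU: pen up
RT 30: heading 185 -> 155
Final: pos=(-9.859,9.49), heading=155, 7 segment(s) drawn

Start position: (1, -8)
Final position: (-9.859, 9.49)
Distance = 20.587; >= 1e-6 -> NOT closed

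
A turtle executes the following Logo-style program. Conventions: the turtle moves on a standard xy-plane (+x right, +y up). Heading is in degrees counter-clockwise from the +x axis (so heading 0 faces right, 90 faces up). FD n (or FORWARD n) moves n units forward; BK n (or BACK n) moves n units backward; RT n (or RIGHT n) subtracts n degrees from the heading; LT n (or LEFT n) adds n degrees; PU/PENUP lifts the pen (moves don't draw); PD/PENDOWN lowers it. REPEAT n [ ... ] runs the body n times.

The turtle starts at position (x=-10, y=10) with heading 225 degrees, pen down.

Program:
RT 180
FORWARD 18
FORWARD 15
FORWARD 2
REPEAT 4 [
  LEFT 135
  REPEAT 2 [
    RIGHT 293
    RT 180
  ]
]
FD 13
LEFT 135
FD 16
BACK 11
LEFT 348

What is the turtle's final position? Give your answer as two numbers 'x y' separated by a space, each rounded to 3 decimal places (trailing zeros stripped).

Answer: 19.572 43.626

Derivation:
Executing turtle program step by step:
Start: pos=(-10,10), heading=225, pen down
RT 180: heading 225 -> 45
FD 18: (-10,10) -> (2.728,22.728) [heading=45, draw]
FD 15: (2.728,22.728) -> (13.335,33.335) [heading=45, draw]
FD 2: (13.335,33.335) -> (14.749,34.749) [heading=45, draw]
REPEAT 4 [
  -- iteration 1/4 --
  LT 135: heading 45 -> 180
  REPEAT 2 [
    -- iteration 1/2 --
    RT 293: heading 180 -> 247
    RT 180: heading 247 -> 67
    -- iteration 2/2 --
    RT 293: heading 67 -> 134
    RT 180: heading 134 -> 314
  ]
  -- iteration 2/4 --
  LT 135: heading 314 -> 89
  REPEAT 2 [
    -- iteration 1/2 --
    RT 293: heading 89 -> 156
    RT 180: heading 156 -> 336
    -- iteration 2/2 --
    RT 293: heading 336 -> 43
    RT 180: heading 43 -> 223
  ]
  -- iteration 3/4 --
  LT 135: heading 223 -> 358
  REPEAT 2 [
    -- iteration 1/2 --
    RT 293: heading 358 -> 65
    RT 180: heading 65 -> 245
    -- iteration 2/2 --
    RT 293: heading 245 -> 312
    RT 180: heading 312 -> 132
  ]
  -- iteration 4/4 --
  LT 135: heading 132 -> 267
  REPEAT 2 [
    -- iteration 1/2 --
    RT 293: heading 267 -> 334
    RT 180: heading 334 -> 154
    -- iteration 2/2 --
    RT 293: heading 154 -> 221
    RT 180: heading 221 -> 41
  ]
]
FD 13: (14.749,34.749) -> (24.56,43.278) [heading=41, draw]
LT 135: heading 41 -> 176
FD 16: (24.56,43.278) -> (8.599,44.394) [heading=176, draw]
BK 11: (8.599,44.394) -> (19.572,43.626) [heading=176, draw]
LT 348: heading 176 -> 164
Final: pos=(19.572,43.626), heading=164, 6 segment(s) drawn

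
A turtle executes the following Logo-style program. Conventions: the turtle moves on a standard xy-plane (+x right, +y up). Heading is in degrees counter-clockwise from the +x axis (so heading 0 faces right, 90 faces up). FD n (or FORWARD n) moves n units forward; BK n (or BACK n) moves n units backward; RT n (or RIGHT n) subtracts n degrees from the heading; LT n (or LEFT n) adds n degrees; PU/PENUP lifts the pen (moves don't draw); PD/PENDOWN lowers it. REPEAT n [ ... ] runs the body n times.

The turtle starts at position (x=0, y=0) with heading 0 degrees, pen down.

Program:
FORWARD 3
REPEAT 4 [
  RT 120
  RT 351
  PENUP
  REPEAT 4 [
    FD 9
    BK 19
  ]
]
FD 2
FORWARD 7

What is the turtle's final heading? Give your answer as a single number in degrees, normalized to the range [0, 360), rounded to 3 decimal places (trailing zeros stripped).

Answer: 276

Derivation:
Executing turtle program step by step:
Start: pos=(0,0), heading=0, pen down
FD 3: (0,0) -> (3,0) [heading=0, draw]
REPEAT 4 [
  -- iteration 1/4 --
  RT 120: heading 0 -> 240
  RT 351: heading 240 -> 249
  PU: pen up
  REPEAT 4 [
    -- iteration 1/4 --
    FD 9: (3,0) -> (-0.225,-8.402) [heading=249, move]
    BK 19: (-0.225,-8.402) -> (6.584,9.336) [heading=249, move]
    -- iteration 2/4 --
    FD 9: (6.584,9.336) -> (3.358,0.934) [heading=249, move]
    BK 19: (3.358,0.934) -> (10.167,18.672) [heading=249, move]
    -- iteration 3/4 --
    FD 9: (10.167,18.672) -> (6.942,10.269) [heading=249, move]
    BK 19: (6.942,10.269) -> (13.751,28.007) [heading=249, move]
    -- iteration 4/4 --
    FD 9: (13.751,28.007) -> (10.526,19.605) [heading=249, move]
    BK 19: (10.526,19.605) -> (17.335,37.343) [heading=249, move]
  ]
  -- iteration 2/4 --
  RT 120: heading 249 -> 129
  RT 351: heading 129 -> 138
  PU: pen up
  REPEAT 4 [
    -- iteration 1/4 --
    FD 9: (17.335,37.343) -> (10.646,43.365) [heading=138, move]
    BK 19: (10.646,43.365) -> (24.766,30.652) [heading=138, move]
    -- iteration 2/4 --
    FD 9: (24.766,30.652) -> (18.078,36.674) [heading=138, move]
    BK 19: (18.078,36.674) -> (32.198,23.961) [heading=138, move]
    -- iteration 3/4 --
    FD 9: (32.198,23.961) -> (25.509,29.983) [heading=138, move]
    BK 19: (25.509,29.983) -> (39.629,17.269) [heading=138, move]
    -- iteration 4/4 --
    FD 9: (39.629,17.269) -> (32.941,23.291) [heading=138, move]
    BK 19: (32.941,23.291) -> (47.061,10.578) [heading=138, move]
  ]
  -- iteration 3/4 --
  RT 120: heading 138 -> 18
  RT 351: heading 18 -> 27
  PU: pen up
  REPEAT 4 [
    -- iteration 1/4 --
    FD 9: (47.061,10.578) -> (55.08,14.664) [heading=27, move]
    BK 19: (55.08,14.664) -> (38.15,6.038) [heading=27, move]
    -- iteration 2/4 --
    FD 9: (38.15,6.038) -> (46.17,10.124) [heading=27, move]
    BK 19: (46.17,10.124) -> (29.24,1.498) [heading=27, move]
    -- iteration 3/4 --
    FD 9: (29.24,1.498) -> (37.259,5.584) [heading=27, move]
    BK 19: (37.259,5.584) -> (20.33,-3.042) [heading=27, move]
    -- iteration 4/4 --
    FD 9: (20.33,-3.042) -> (28.349,1.044) [heading=27, move]
    BK 19: (28.349,1.044) -> (11.42,-7.582) [heading=27, move]
  ]
  -- iteration 4/4 --
  RT 120: heading 27 -> 267
  RT 351: heading 267 -> 276
  PU: pen up
  REPEAT 4 [
    -- iteration 1/4 --
    FD 9: (11.42,-7.582) -> (12.361,-16.532) [heading=276, move]
    BK 19: (12.361,-16.532) -> (10.375,2.364) [heading=276, move]
    -- iteration 2/4 --
    FD 9: (10.375,2.364) -> (11.316,-6.587) [heading=276, move]
    BK 19: (11.316,-6.587) -> (9.33,12.309) [heading=276, move]
    -- iteration 3/4 --
    FD 9: (9.33,12.309) -> (10.27,3.358) [heading=276, move]
    BK 19: (10.27,3.358) -> (8.284,22.254) [heading=276, move]
    -- iteration 4/4 --
    FD 9: (8.284,22.254) -> (9.225,13.303) [heading=276, move]
    BK 19: (9.225,13.303) -> (7.239,32.199) [heading=276, move]
  ]
]
FD 2: (7.239,32.199) -> (7.448,30.21) [heading=276, move]
FD 7: (7.448,30.21) -> (8.18,23.249) [heading=276, move]
Final: pos=(8.18,23.249), heading=276, 1 segment(s) drawn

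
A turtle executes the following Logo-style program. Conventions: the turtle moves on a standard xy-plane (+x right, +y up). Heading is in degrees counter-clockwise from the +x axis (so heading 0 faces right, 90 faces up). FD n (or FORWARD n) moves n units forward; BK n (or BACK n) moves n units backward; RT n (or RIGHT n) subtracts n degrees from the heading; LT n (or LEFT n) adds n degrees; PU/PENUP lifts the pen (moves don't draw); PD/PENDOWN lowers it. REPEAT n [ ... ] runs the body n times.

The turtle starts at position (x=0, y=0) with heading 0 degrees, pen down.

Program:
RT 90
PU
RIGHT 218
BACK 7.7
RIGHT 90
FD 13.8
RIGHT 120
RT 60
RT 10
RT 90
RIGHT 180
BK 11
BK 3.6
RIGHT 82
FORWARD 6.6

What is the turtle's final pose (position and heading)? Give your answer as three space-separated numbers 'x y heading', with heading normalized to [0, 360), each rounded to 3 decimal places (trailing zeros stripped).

Executing turtle program step by step:
Start: pos=(0,0), heading=0, pen down
RT 90: heading 0 -> 270
PU: pen up
RT 218: heading 270 -> 52
BK 7.7: (0,0) -> (-4.741,-6.068) [heading=52, move]
RT 90: heading 52 -> 322
FD 13.8: (-4.741,-6.068) -> (6.134,-14.564) [heading=322, move]
RT 120: heading 322 -> 202
RT 60: heading 202 -> 142
RT 10: heading 142 -> 132
RT 90: heading 132 -> 42
RT 180: heading 42 -> 222
BK 11: (6.134,-14.564) -> (14.309,-7.203) [heading=222, move]
BK 3.6: (14.309,-7.203) -> (16.984,-4.795) [heading=222, move]
RT 82: heading 222 -> 140
FD 6.6: (16.984,-4.795) -> (11.928,-0.552) [heading=140, move]
Final: pos=(11.928,-0.552), heading=140, 0 segment(s) drawn

Answer: 11.928 -0.552 140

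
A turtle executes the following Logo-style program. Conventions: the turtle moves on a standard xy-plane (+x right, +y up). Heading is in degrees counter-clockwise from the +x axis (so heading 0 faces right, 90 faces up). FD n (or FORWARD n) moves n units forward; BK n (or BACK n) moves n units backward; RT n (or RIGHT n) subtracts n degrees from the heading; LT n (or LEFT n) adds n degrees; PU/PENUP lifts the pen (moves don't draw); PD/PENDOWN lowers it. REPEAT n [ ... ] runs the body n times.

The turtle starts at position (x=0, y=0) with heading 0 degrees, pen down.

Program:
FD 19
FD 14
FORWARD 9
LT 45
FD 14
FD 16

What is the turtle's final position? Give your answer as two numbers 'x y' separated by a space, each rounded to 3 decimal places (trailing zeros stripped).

Executing turtle program step by step:
Start: pos=(0,0), heading=0, pen down
FD 19: (0,0) -> (19,0) [heading=0, draw]
FD 14: (19,0) -> (33,0) [heading=0, draw]
FD 9: (33,0) -> (42,0) [heading=0, draw]
LT 45: heading 0 -> 45
FD 14: (42,0) -> (51.899,9.899) [heading=45, draw]
FD 16: (51.899,9.899) -> (63.213,21.213) [heading=45, draw]
Final: pos=(63.213,21.213), heading=45, 5 segment(s) drawn

Answer: 63.213 21.213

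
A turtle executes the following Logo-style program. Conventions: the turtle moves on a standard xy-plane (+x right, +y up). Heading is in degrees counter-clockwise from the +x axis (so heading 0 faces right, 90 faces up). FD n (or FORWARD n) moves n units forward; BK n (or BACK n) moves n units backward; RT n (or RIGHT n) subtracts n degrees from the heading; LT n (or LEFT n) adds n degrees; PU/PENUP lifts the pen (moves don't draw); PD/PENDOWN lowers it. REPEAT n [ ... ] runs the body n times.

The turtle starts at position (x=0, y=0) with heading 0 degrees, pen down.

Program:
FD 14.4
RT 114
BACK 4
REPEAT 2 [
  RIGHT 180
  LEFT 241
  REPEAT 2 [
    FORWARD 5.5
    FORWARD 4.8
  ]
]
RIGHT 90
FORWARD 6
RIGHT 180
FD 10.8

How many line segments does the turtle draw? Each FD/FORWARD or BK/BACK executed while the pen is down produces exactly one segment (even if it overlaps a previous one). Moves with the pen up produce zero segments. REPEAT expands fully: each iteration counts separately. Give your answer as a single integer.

Answer: 12

Derivation:
Executing turtle program step by step:
Start: pos=(0,0), heading=0, pen down
FD 14.4: (0,0) -> (14.4,0) [heading=0, draw]
RT 114: heading 0 -> 246
BK 4: (14.4,0) -> (16.027,3.654) [heading=246, draw]
REPEAT 2 [
  -- iteration 1/2 --
  RT 180: heading 246 -> 66
  LT 241: heading 66 -> 307
  REPEAT 2 [
    -- iteration 1/2 --
    FD 5.5: (16.027,3.654) -> (19.337,-0.738) [heading=307, draw]
    FD 4.8: (19.337,-0.738) -> (22.226,-4.572) [heading=307, draw]
    -- iteration 2/2 --
    FD 5.5: (22.226,-4.572) -> (25.536,-8.964) [heading=307, draw]
    FD 4.8: (25.536,-8.964) -> (28.424,-12.798) [heading=307, draw]
  ]
  -- iteration 2/2 --
  RT 180: heading 307 -> 127
  LT 241: heading 127 -> 8
  REPEAT 2 [
    -- iteration 1/2 --
    FD 5.5: (28.424,-12.798) -> (33.871,-12.032) [heading=8, draw]
    FD 4.8: (33.871,-12.032) -> (38.624,-11.364) [heading=8, draw]
    -- iteration 2/2 --
    FD 5.5: (38.624,-11.364) -> (44.071,-10.599) [heading=8, draw]
    FD 4.8: (44.071,-10.599) -> (48.824,-9.931) [heading=8, draw]
  ]
]
RT 90: heading 8 -> 278
FD 6: (48.824,-9.931) -> (49.659,-15.872) [heading=278, draw]
RT 180: heading 278 -> 98
FD 10.8: (49.659,-15.872) -> (48.156,-5.177) [heading=98, draw]
Final: pos=(48.156,-5.177), heading=98, 12 segment(s) drawn
Segments drawn: 12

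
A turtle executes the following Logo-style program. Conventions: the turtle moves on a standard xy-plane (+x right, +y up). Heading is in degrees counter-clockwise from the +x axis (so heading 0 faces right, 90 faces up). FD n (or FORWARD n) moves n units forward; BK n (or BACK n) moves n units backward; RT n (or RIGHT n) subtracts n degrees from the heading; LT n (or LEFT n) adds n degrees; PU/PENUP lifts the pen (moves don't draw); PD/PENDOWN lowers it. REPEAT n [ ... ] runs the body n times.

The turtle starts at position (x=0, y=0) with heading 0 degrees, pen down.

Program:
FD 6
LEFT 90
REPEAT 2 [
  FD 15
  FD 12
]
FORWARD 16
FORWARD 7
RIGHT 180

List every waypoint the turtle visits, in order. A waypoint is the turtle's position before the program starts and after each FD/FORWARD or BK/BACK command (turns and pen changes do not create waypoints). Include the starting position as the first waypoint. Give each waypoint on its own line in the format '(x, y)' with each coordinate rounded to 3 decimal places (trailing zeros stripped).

Executing turtle program step by step:
Start: pos=(0,0), heading=0, pen down
FD 6: (0,0) -> (6,0) [heading=0, draw]
LT 90: heading 0 -> 90
REPEAT 2 [
  -- iteration 1/2 --
  FD 15: (6,0) -> (6,15) [heading=90, draw]
  FD 12: (6,15) -> (6,27) [heading=90, draw]
  -- iteration 2/2 --
  FD 15: (6,27) -> (6,42) [heading=90, draw]
  FD 12: (6,42) -> (6,54) [heading=90, draw]
]
FD 16: (6,54) -> (6,70) [heading=90, draw]
FD 7: (6,70) -> (6,77) [heading=90, draw]
RT 180: heading 90 -> 270
Final: pos=(6,77), heading=270, 7 segment(s) drawn
Waypoints (8 total):
(0, 0)
(6, 0)
(6, 15)
(6, 27)
(6, 42)
(6, 54)
(6, 70)
(6, 77)

Answer: (0, 0)
(6, 0)
(6, 15)
(6, 27)
(6, 42)
(6, 54)
(6, 70)
(6, 77)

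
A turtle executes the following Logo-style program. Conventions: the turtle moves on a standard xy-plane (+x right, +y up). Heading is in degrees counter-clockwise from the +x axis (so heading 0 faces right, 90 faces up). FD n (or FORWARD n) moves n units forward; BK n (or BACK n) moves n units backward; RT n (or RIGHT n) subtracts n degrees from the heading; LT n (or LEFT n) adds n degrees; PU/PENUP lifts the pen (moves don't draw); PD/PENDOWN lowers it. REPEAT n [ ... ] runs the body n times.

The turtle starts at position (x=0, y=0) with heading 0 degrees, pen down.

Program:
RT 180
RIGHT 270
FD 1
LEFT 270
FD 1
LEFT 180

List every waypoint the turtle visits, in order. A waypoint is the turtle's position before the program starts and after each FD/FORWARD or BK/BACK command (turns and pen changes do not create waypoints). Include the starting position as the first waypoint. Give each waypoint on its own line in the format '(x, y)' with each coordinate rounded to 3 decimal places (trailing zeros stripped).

Answer: (0, 0)
(0, -1)
(-1, -1)

Derivation:
Executing turtle program step by step:
Start: pos=(0,0), heading=0, pen down
RT 180: heading 0 -> 180
RT 270: heading 180 -> 270
FD 1: (0,0) -> (0,-1) [heading=270, draw]
LT 270: heading 270 -> 180
FD 1: (0,-1) -> (-1,-1) [heading=180, draw]
LT 180: heading 180 -> 0
Final: pos=(-1,-1), heading=0, 2 segment(s) drawn
Waypoints (3 total):
(0, 0)
(0, -1)
(-1, -1)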